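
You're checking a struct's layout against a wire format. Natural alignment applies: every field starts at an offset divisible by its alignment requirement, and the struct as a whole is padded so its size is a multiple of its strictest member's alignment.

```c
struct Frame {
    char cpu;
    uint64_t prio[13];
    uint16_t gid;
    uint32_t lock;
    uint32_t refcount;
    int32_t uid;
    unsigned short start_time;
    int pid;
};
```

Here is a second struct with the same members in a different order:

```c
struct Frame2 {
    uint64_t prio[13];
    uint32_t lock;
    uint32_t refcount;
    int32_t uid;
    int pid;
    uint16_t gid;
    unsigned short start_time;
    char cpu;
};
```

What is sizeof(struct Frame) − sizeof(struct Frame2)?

8

0..1  cpu  (1B, 1-aligned)
1..8  -- padding (7B)
8..112  prio  (104B, 8-aligned)
112..114  gid  (2B, 2-aligned)
114..116  -- padding (2B)
116..120  lock  (4B, 4-aligned)
120..124  refcount  (4B, 4-aligned)
124..128  uid  (4B, 4-aligned)
128..130  start_time  (2B, 2-aligned)
130..132  -- padding (2B)
132..136  pid  (4B, 4-aligned)
sizeof = 136, alignof = 8
— Frame2 —
0..104  prio  (104B, 8-aligned)
104..108  lock  (4B, 4-aligned)
108..112  refcount  (4B, 4-aligned)
112..116  uid  (4B, 4-aligned)
116..120  pid  (4B, 4-aligned)
120..122  gid  (2B, 2-aligned)
122..124  start_time  (2B, 2-aligned)
124..125  cpu  (1B, 1-aligned)
125..128  -- tail padding (3B)
sizeof = 128, alignof = 8
136 − 128 = 8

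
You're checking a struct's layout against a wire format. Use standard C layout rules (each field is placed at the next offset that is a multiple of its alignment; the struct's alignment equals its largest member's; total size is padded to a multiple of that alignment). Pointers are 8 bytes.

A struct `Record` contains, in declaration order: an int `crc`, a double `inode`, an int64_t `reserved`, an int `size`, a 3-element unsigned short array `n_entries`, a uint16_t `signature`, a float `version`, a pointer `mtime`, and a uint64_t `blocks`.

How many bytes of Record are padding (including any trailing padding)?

4

0..4  crc  (4B, 4-aligned)
4..8  -- padding (4B)
8..16  inode  (8B, 8-aligned)
16..24  reserved  (8B, 8-aligned)
24..28  size  (4B, 4-aligned)
28..34  n_entries  (6B, 2-aligned)
34..36  signature  (2B, 2-aligned)
36..40  version  (4B, 4-aligned)
40..48  mtime  (8B, 8-aligned)
48..56  blocks  (8B, 8-aligned)
sizeof = 56, alignof = 8
data bytes 52, size 56 → padding 4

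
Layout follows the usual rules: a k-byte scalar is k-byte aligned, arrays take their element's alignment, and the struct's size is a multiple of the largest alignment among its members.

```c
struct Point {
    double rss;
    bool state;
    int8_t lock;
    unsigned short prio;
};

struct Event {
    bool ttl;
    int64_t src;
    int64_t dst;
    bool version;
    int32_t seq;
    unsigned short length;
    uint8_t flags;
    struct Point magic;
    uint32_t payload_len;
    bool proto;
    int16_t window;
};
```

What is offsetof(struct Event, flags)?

Point: @0: rss [8B, align 8] → 8; @8: state [1B, align 1] → 9; @9: lock [1B, align 1] → 10; @10: prio [2B, align 2] → 12; +4 tail pad (align 8); size 16, align 8
@0: ttl [1B, align 1] → 1
+7 pad (align 8)
@8: src [8B, align 8] → 16
@16: dst [8B, align 8] → 24
@24: version [1B, align 1] → 25
+3 pad (align 4)
@28: seq [4B, align 4] → 32
@32: length [2B, align 2] → 34
@34: flags [1B, align 1] → 35

34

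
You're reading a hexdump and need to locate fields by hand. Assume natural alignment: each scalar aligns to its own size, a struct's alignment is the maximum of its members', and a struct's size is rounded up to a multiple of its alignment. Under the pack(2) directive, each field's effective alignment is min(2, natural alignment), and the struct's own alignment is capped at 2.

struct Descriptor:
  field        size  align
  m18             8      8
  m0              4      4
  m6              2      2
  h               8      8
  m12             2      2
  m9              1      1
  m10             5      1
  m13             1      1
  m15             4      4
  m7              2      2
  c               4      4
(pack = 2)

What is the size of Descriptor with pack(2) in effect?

m18 at 0 (size 8, align 2) → ends 8
m0 at 8 (size 4, align 2) → ends 12
m6 at 12 (size 2, align 2) → ends 14
h at 14 (size 8, align 2) → ends 22
m12 at 22 (size 2, align 2) → ends 24
m9 at 24 (size 1, align 1) → ends 25
m10 at 25 (size 5, align 1) → ends 30
m13 at 30 (size 1, align 1) → ends 31
pad 1 to align 2 for m15
m15 at 32 (size 4, align 2) → ends 36
m7 at 36 (size 2, align 2) → ends 38
c at 38 (size 4, align 2) → ends 42
total 42 bytes, alignment 2

42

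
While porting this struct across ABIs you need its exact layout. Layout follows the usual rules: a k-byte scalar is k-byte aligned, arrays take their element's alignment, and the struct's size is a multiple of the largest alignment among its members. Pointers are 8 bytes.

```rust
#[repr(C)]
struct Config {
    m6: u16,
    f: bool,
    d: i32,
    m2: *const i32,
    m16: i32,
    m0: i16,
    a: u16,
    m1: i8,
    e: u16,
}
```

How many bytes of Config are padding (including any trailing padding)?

6

@0: m6 [2B, align 2] → 2
@2: f [1B, align 1] → 3
+1 pad (align 4)
@4: d [4B, align 4] → 8
@8: m2 [8B, align 8] → 16
@16: m16 [4B, align 4] → 20
@20: m0 [2B, align 2] → 22
@22: a [2B, align 2] → 24
@24: m1 [1B, align 1] → 25
+1 pad (align 2)
@26: e [2B, align 2] → 28
+4 tail pad (align 8)
size 32, align 8
data bytes 26, size 32 → padding 6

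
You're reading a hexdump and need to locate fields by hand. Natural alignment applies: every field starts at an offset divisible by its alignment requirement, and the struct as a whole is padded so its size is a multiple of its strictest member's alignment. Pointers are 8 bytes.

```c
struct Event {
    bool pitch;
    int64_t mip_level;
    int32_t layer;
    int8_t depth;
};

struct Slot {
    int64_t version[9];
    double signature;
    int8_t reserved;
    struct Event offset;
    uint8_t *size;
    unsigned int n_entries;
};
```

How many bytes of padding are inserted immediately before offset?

Event: 0..1  pitch  (1B, 1-aligned); 1..8  -- padding (7B); 8..16  mip_level  (8B, 8-aligned); 16..20  layer  (4B, 4-aligned); 20..21  depth  (1B, 1-aligned); 21..24  -- tail padding (3B); sizeof = 24, alignof = 8
0..72  version  (72B, 8-aligned)
72..80  signature  (8B, 8-aligned)
80..81  reserved  (1B, 1-aligned)
81..88  -- padding (7B)
88..112  offset  (24B, 8-aligned)

7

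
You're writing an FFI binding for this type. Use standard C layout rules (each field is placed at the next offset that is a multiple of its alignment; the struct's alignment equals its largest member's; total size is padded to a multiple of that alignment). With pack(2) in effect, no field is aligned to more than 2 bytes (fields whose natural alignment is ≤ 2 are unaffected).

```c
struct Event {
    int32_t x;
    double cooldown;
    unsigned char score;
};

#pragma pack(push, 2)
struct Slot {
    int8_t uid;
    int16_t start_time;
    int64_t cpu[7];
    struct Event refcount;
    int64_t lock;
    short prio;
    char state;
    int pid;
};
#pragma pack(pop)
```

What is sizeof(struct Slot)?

Event: @0: x [4B, align 4] → 4; +4 pad (align 8); @8: cooldown [8B, align 8] → 16; @16: score [1B, align 1] → 17; +7 tail pad (align 8); size 24, align 8
@0: uid [1B, align 1] → 1
+1 pad (align 2)
@2: start_time [2B, align 2] → 4
@4: cpu [56B, align 2] → 60
@60: refcount [24B, align 2] → 84
@84: lock [8B, align 2] → 92
@92: prio [2B, align 2] → 94
@94: state [1B, align 1] → 95
+1 pad (align 2)
@96: pid [4B, align 2] → 100
size 100, align 2

100 bytes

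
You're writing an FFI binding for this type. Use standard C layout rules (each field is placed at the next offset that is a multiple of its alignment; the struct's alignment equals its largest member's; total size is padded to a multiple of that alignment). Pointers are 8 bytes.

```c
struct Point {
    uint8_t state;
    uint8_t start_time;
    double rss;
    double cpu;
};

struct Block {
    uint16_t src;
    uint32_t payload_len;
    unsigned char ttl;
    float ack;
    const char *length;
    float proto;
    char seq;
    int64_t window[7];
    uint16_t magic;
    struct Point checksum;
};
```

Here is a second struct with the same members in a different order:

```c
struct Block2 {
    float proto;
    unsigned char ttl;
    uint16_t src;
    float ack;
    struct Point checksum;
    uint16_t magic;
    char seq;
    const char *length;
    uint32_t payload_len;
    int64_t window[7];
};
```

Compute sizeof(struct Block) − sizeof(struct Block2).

Point: state at 0 (size 1, align 1) → ends 1; start_time at 1 (size 1, align 1) → ends 2; pad 6 to align 8 for rss; rss at 8 (size 8, align 8) → ends 16; cpu at 16 (size 8, align 8) → ends 24; total 24 bytes, alignment 8
src at 0 (size 2, align 2) → ends 2
pad 2 to align 4 for payload_len
payload_len at 4 (size 4, align 4) → ends 8
ttl at 8 (size 1, align 1) → ends 9
pad 3 to align 4 for ack
ack at 12 (size 4, align 4) → ends 16
length at 16 (size 8, align 8) → ends 24
proto at 24 (size 4, align 4) → ends 28
seq at 28 (size 1, align 1) → ends 29
pad 3 to align 8 for window
window at 32 (size 56, align 8) → ends 88
magic at 88 (size 2, align 2) → ends 90
pad 6 to align 8 for checksum
checksum at 96 (size 24, align 8) → ends 120
total 120 bytes, alignment 8
— Block2 —
proto at 0 (size 4, align 4) → ends 4
ttl at 4 (size 1, align 1) → ends 5
pad 1 to align 2 for src
src at 6 (size 2, align 2) → ends 8
ack at 8 (size 4, align 4) → ends 12
pad 4 to align 8 for checksum
checksum at 16 (size 24, align 8) → ends 40
magic at 40 (size 2, align 2) → ends 42
seq at 42 (size 1, align 1) → ends 43
pad 5 to align 8 for length
length at 48 (size 8, align 8) → ends 56
payload_len at 56 (size 4, align 4) → ends 60
pad 4 to align 8 for window
window at 64 (size 56, align 8) → ends 120
total 120 bytes, alignment 8
120 − 120 = 0

0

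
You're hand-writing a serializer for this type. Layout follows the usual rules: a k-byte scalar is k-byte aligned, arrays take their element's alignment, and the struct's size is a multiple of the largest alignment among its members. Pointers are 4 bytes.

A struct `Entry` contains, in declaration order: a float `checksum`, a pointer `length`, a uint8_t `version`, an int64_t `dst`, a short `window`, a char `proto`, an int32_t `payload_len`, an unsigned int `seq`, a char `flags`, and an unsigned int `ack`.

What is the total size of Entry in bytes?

0..4  checksum  (4B, 4-aligned)
4..8  length  (4B, 4-aligned)
8..9  version  (1B, 1-aligned)
9..16  -- padding (7B)
16..24  dst  (8B, 8-aligned)
24..26  window  (2B, 2-aligned)
26..27  proto  (1B, 1-aligned)
27..28  -- padding (1B)
28..32  payload_len  (4B, 4-aligned)
32..36  seq  (4B, 4-aligned)
36..37  flags  (1B, 1-aligned)
37..40  -- padding (3B)
40..44  ack  (4B, 4-aligned)
44..48  -- tail padding (4B)
sizeof = 48, alignof = 8

48 bytes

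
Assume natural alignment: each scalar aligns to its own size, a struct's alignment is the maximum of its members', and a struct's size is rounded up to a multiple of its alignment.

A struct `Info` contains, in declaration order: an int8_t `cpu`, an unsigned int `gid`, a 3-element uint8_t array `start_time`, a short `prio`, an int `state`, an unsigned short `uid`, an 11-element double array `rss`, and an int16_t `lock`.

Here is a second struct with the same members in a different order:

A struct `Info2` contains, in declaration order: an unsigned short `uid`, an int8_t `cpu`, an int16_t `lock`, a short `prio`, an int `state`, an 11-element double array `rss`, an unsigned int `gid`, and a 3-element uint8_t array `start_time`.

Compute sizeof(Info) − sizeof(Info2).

8

@0: cpu [1B, align 1] → 1
+3 pad (align 4)
@4: gid [4B, align 4] → 8
@8: start_time [3B, align 1] → 11
+1 pad (align 2)
@12: prio [2B, align 2] → 14
+2 pad (align 4)
@16: state [4B, align 4] → 20
@20: uid [2B, align 2] → 22
+2 pad (align 8)
@24: rss [88B, align 8] → 112
@112: lock [2B, align 2] → 114
+6 tail pad (align 8)
size 120, align 8
— Info2 —
@0: uid [2B, align 2] → 2
@2: cpu [1B, align 1] → 3
+1 pad (align 2)
@4: lock [2B, align 2] → 6
@6: prio [2B, align 2] → 8
@8: state [4B, align 4] → 12
+4 pad (align 8)
@16: rss [88B, align 8] → 104
@104: gid [4B, align 4] → 108
@108: start_time [3B, align 1] → 111
+1 tail pad (align 8)
size 112, align 8
120 − 112 = 8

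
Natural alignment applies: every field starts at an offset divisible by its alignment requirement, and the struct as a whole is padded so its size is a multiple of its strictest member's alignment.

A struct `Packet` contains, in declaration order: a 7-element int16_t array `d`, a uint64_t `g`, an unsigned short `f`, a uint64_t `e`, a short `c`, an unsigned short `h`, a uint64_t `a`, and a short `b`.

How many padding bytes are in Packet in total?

0..14  d  (14B, 2-aligned)
14..16  -- padding (2B)
16..24  g  (8B, 8-aligned)
24..26  f  (2B, 2-aligned)
26..32  -- padding (6B)
32..40  e  (8B, 8-aligned)
40..42  c  (2B, 2-aligned)
42..44  h  (2B, 2-aligned)
44..48  -- padding (4B)
48..56  a  (8B, 8-aligned)
56..58  b  (2B, 2-aligned)
58..64  -- tail padding (6B)
sizeof = 64, alignof = 8
data bytes 46, size 64 → padding 18

18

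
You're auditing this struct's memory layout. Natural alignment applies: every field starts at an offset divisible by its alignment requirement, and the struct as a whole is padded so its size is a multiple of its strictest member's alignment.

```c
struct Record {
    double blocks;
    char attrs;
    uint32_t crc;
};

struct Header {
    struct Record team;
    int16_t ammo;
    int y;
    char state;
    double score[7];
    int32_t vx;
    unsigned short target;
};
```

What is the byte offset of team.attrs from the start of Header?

Record: 0..8  blocks  (8B, 8-aligned); 8..9  attrs  (1B, 1-aligned); 9..12  -- padding (3B); 12..16  crc  (4B, 4-aligned); sizeof = 16, alignof = 8
0..16  team  (16B, 8-aligned)
within Record: attrs at 8
0 + 8 = 8

8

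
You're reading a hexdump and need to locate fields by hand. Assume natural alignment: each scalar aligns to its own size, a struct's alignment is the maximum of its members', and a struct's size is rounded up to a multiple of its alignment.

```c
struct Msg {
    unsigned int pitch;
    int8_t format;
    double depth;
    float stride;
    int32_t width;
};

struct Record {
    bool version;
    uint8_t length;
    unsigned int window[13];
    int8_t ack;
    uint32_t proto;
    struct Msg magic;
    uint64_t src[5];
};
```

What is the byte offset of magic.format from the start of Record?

Msg: 0..4  pitch  (4B, 4-aligned); 4..5  format  (1B, 1-aligned); 5..8  -- padding (3B); 8..16  depth  (8B, 8-aligned); 16..20  stride  (4B, 4-aligned); 20..24  width  (4B, 4-aligned); sizeof = 24, alignof = 8
0..1  version  (1B, 1-aligned)
1..2  length  (1B, 1-aligned)
2..4  -- padding (2B)
4..56  window  (52B, 4-aligned)
56..57  ack  (1B, 1-aligned)
57..60  -- padding (3B)
60..64  proto  (4B, 4-aligned)
64..88  magic  (24B, 8-aligned)
within Msg: format at 4
64 + 4 = 68

68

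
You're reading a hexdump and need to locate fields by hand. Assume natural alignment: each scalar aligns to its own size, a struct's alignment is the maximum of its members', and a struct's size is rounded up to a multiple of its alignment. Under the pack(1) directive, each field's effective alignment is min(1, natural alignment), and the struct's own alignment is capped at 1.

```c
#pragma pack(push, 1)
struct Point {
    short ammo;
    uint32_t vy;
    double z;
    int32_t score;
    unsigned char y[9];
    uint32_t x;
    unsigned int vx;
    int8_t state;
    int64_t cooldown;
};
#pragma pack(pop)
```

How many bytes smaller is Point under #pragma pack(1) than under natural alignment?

natural layout:
  0..2  ammo  (2B, 2-aligned)
  2..4  -- padding (2B)
  4..8  vy  (4B, 4-aligned)
  8..16  z  (8B, 8-aligned)
  16..20  score  (4B, 4-aligned)
  20..29  y  (9B, 1-aligned)
  29..32  -- padding (3B)
  32..36  x  (4B, 4-aligned)
  36..40  vx  (4B, 4-aligned)
  40..41  state  (1B, 1-aligned)
  41..48  -- padding (7B)
  48..56  cooldown  (8B, 8-aligned)
  sizeof = 56, alignof = 8
packed(1) layout:
  0..2  ammo  (2B, 1-aligned)
  2..6  vy  (4B, 1-aligned)
  6..14  z  (8B, 1-aligned)
  14..18  score  (4B, 1-aligned)
  18..27  y  (9B, 1-aligned)
  27..31  x  (4B, 1-aligned)
  31..35  vx  (4B, 1-aligned)
  35..36  state  (1B, 1-aligned)
  36..44  cooldown  (8B, 1-aligned)
  sizeof = 44, alignof = 1
56 − 44 = 12

12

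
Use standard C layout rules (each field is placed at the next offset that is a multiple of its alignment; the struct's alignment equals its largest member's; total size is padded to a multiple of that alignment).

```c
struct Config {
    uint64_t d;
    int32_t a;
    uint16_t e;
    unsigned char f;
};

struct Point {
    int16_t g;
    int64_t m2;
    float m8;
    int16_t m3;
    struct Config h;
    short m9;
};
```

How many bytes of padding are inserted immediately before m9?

Config: @0: d [8B, align 8] → 8; @8: a [4B, align 4] → 12; @12: e [2B, align 2] → 14; @14: f [1B, align 1] → 15; +1 tail pad (align 8); size 16, align 8
@0: g [2B, align 2] → 2
+6 pad (align 8)
@8: m2 [8B, align 8] → 16
@16: m8 [4B, align 4] → 20
@20: m3 [2B, align 2] → 22
+2 pad (align 8)
@24: h [16B, align 8] → 40
@40: m9 [2B, align 2] → 42

0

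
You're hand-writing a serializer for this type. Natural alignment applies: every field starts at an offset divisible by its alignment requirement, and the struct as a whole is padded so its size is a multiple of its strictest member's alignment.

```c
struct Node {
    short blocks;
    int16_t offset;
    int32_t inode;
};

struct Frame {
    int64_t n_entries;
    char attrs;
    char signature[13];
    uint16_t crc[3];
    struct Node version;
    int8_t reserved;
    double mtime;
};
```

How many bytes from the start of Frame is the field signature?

9

Node: 0..2  blocks  (2B, 2-aligned); 2..4  offset  (2B, 2-aligned); 4..8  inode  (4B, 4-aligned); sizeof = 8, alignof = 4
0..8  n_entries  (8B, 8-aligned)
8..9  attrs  (1B, 1-aligned)
9..22  signature  (13B, 1-aligned)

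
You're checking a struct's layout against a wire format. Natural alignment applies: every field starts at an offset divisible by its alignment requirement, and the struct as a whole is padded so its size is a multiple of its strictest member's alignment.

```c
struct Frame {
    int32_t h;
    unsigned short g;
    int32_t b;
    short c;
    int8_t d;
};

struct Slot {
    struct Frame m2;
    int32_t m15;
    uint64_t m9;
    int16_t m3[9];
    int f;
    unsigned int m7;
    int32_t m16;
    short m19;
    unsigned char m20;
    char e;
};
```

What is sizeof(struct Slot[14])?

1008

Frame: 0..4  h  (4B, 4-aligned); 4..6  g  (2B, 2-aligned); 6..8  -- padding (2B); 8..12  b  (4B, 4-aligned); 12..14  c  (2B, 2-aligned); 14..15  d  (1B, 1-aligned); 15..16  -- tail padding (1B); sizeof = 16, alignof = 4
0..16  m2  (16B, 4-aligned)
16..20  m15  (4B, 4-aligned)
20..24  -- padding (4B)
24..32  m9  (8B, 8-aligned)
32..50  m3  (18B, 2-aligned)
50..52  -- padding (2B)
52..56  f  (4B, 4-aligned)
56..60  m7  (4B, 4-aligned)
60..64  m16  (4B, 4-aligned)
64..66  m19  (2B, 2-aligned)
66..67  m20  (1B, 1-aligned)
67..68  e  (1B, 1-aligned)
68..72  -- tail padding (4B)
sizeof = 72, alignof = 8
array of 14: 14 × 72 = 1008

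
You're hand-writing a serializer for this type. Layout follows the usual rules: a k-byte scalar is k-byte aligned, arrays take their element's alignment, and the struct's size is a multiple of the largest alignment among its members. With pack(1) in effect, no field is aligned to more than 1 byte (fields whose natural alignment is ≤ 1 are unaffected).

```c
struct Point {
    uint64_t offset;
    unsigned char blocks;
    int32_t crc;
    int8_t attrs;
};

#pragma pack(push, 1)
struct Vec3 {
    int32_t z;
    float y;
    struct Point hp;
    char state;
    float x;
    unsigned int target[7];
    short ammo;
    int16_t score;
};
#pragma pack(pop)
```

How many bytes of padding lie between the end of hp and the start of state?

Point: 0..8  offset  (8B, 8-aligned); 8..9  blocks  (1B, 1-aligned); 9..12  -- padding (3B); 12..16  crc  (4B, 4-aligned); 16..17  attrs  (1B, 1-aligned); 17..24  -- tail padding (7B); sizeof = 24, alignof = 8
0..4  z  (4B, 1-aligned)
4..8  y  (4B, 1-aligned)
8..32  hp  (24B, 1-aligned)
32..33  state  (1B, 1-aligned)

0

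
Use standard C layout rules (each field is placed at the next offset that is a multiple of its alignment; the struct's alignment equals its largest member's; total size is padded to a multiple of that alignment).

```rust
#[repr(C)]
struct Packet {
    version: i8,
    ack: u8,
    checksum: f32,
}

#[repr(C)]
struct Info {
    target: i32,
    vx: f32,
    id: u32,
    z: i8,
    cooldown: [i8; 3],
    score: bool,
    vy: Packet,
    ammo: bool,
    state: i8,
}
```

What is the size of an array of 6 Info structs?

Packet: version at 0 (size 1, align 1) → ends 1; ack at 1 (size 1, align 1) → ends 2; pad 2 to align 4 for checksum; checksum at 4 (size 4, align 4) → ends 8; total 8 bytes, alignment 4
target at 0 (size 4, align 4) → ends 4
vx at 4 (size 4, align 4) → ends 8
id at 8 (size 4, align 4) → ends 12
z at 12 (size 1, align 1) → ends 13
cooldown at 13 (size 3, align 1) → ends 16
score at 16 (size 1, align 1) → ends 17
pad 3 to align 4 for vy
vy at 20 (size 8, align 4) → ends 28
ammo at 28 (size 1, align 1) → ends 29
state at 29 (size 1, align 1) → ends 30
tail pad 2 to reach multiple of 4
total 32 bytes, alignment 4
array of 6: 6 × 32 = 192

192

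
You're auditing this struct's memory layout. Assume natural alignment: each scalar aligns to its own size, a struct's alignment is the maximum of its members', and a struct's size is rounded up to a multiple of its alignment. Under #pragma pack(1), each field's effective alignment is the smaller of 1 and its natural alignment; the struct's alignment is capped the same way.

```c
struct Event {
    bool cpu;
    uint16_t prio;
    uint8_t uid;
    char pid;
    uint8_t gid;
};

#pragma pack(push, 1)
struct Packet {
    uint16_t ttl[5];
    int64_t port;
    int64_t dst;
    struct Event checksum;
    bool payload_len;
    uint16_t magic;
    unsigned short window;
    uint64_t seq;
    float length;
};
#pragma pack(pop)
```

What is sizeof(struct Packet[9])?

459

Event: cpu at 0 (size 1, align 1) → ends 1; pad 1 to align 2 for prio; prio at 2 (size 2, align 2) → ends 4; uid at 4 (size 1, align 1) → ends 5; pid at 5 (size 1, align 1) → ends 6; gid at 6 (size 1, align 1) → ends 7; tail pad 1 to reach multiple of 2; total 8 bytes, alignment 2
ttl at 0 (size 10, align 1) → ends 10
port at 10 (size 8, align 1) → ends 18
dst at 18 (size 8, align 1) → ends 26
checksum at 26 (size 8, align 1) → ends 34
payload_len at 34 (size 1, align 1) → ends 35
magic at 35 (size 2, align 1) → ends 37
window at 37 (size 2, align 1) → ends 39
seq at 39 (size 8, align 1) → ends 47
length at 47 (size 4, align 1) → ends 51
total 51 bytes, alignment 1
array of 9: 9 × 51 = 459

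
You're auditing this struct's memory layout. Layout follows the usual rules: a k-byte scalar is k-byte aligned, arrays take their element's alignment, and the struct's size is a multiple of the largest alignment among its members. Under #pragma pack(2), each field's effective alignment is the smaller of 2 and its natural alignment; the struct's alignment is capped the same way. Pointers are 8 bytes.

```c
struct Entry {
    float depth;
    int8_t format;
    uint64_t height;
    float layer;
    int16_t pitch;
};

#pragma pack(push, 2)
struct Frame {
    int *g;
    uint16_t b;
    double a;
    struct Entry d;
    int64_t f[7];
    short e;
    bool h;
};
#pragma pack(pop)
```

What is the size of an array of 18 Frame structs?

Entry: @0: depth [4B, align 4] → 4; @4: format [1B, align 1] → 5; +3 pad (align 8); @8: height [8B, align 8] → 16; @16: layer [4B, align 4] → 20; @20: pitch [2B, align 2] → 22; +2 tail pad (align 8); size 24, align 8
@0: g [8B, align 2] → 8
@8: b [2B, align 2] → 10
@10: a [8B, align 2] → 18
@18: d [24B, align 2] → 42
@42: f [56B, align 2] → 98
@98: e [2B, align 2] → 100
@100: h [1B, align 1] → 101
+1 tail pad (align 2)
size 102, align 2
array of 18: 18 × 102 = 1836

1836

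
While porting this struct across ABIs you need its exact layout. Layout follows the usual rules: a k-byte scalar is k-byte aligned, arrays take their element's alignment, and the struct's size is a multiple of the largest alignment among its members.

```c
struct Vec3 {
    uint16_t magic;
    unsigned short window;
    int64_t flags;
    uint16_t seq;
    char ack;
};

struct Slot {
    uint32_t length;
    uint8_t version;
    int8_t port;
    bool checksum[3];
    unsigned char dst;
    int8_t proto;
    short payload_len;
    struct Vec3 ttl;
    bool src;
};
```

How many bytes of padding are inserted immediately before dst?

Vec3: magic at 0 (size 2, align 2) → ends 2; window at 2 (size 2, align 2) → ends 4; pad 4 to align 8 for flags; flags at 8 (size 8, align 8) → ends 16; seq at 16 (size 2, align 2) → ends 18; ack at 18 (size 1, align 1) → ends 19; tail pad 5 to reach multiple of 8; total 24 bytes, alignment 8
length at 0 (size 4, align 4) → ends 4
version at 4 (size 1, align 1) → ends 5
port at 5 (size 1, align 1) → ends 6
checksum at 6 (size 3, align 1) → ends 9
dst at 9 (size 1, align 1) → ends 10

0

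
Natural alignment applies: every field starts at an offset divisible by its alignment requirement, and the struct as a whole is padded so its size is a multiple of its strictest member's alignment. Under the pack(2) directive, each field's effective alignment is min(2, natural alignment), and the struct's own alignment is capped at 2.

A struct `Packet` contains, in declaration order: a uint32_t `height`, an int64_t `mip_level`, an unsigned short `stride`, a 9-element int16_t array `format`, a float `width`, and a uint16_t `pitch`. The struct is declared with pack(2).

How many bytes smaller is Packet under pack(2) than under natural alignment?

natural layout:
  height at 0 (size 4, align 4) → ends 4
  pad 4 to align 8 for mip_level
  mip_level at 8 (size 8, align 8) → ends 16
  stride at 16 (size 2, align 2) → ends 18
  format at 18 (size 18, align 2) → ends 36
  width at 36 (size 4, align 4) → ends 40
  pitch at 40 (size 2, align 2) → ends 42
  tail pad 6 to reach multiple of 8
  total 48 bytes, alignment 8
packed(2) layout:
  height at 0 (size 4, align 2) → ends 4
  mip_level at 4 (size 8, align 2) → ends 12
  stride at 12 (size 2, align 2) → ends 14
  format at 14 (size 18, align 2) → ends 32
  width at 32 (size 4, align 2) → ends 36
  pitch at 36 (size 2, align 2) → ends 38
  total 38 bytes, alignment 2
48 − 38 = 10

10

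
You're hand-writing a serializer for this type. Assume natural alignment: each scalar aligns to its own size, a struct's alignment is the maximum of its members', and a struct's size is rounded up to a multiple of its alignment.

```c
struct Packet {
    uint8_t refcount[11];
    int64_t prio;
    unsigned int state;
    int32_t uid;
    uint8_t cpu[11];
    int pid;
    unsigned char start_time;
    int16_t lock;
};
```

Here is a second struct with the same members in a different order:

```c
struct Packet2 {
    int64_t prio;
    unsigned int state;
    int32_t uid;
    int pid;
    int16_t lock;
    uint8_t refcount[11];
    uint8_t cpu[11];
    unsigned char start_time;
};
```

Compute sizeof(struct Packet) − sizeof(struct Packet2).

0..11  refcount  (11B, 1-aligned)
11..16  -- padding (5B)
16..24  prio  (8B, 8-aligned)
24..28  state  (4B, 4-aligned)
28..32  uid  (4B, 4-aligned)
32..43  cpu  (11B, 1-aligned)
43..44  -- padding (1B)
44..48  pid  (4B, 4-aligned)
48..49  start_time  (1B, 1-aligned)
49..50  -- padding (1B)
50..52  lock  (2B, 2-aligned)
52..56  -- tail padding (4B)
sizeof = 56, alignof = 8
— Packet2 —
0..8  prio  (8B, 8-aligned)
8..12  state  (4B, 4-aligned)
12..16  uid  (4B, 4-aligned)
16..20  pid  (4B, 4-aligned)
20..22  lock  (2B, 2-aligned)
22..33  refcount  (11B, 1-aligned)
33..44  cpu  (11B, 1-aligned)
44..45  start_time  (1B, 1-aligned)
45..48  -- tail padding (3B)
sizeof = 48, alignof = 8
56 − 48 = 8

8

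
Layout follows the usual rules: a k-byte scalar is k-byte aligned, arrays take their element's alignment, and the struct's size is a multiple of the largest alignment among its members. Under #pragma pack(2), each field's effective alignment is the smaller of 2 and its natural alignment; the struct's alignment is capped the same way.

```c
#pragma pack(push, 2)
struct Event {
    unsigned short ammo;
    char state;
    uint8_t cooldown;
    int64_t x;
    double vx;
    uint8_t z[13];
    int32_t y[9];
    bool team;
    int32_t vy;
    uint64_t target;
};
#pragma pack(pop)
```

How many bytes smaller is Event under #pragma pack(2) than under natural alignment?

12

natural layout:
  @0: ammo [2B, align 2] → 2
  @2: state [1B, align 1] → 3
  @3: cooldown [1B, align 1] → 4
  +4 pad (align 8)
  @8: x [8B, align 8] → 16
  @16: vx [8B, align 8] → 24
  @24: z [13B, align 1] → 37
  +3 pad (align 4)
  @40: y [36B, align 4] → 76
  @76: team [1B, align 1] → 77
  +3 pad (align 4)
  @80: vy [4B, align 4] → 84
  +4 pad (align 8)
  @88: target [8B, align 8] → 96
  size 96, align 8
packed(2) layout:
  @0: ammo [2B, align 2] → 2
  @2: state [1B, align 1] → 3
  @3: cooldown [1B, align 1] → 4
  @4: x [8B, align 2] → 12
  @12: vx [8B, align 2] → 20
  @20: z [13B, align 1] → 33
  +1 pad (align 2)
  @34: y [36B, align 2] → 70
  @70: team [1B, align 1] → 71
  +1 pad (align 2)
  @72: vy [4B, align 2] → 76
  @76: target [8B, align 2] → 84
  size 84, align 2
96 − 84 = 12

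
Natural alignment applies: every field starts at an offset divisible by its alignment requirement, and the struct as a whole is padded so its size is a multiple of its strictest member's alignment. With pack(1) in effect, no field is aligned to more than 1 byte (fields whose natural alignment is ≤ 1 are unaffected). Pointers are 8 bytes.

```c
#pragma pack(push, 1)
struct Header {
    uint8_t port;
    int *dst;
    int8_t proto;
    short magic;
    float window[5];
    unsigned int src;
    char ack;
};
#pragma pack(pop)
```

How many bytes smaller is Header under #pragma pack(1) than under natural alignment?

natural layout:
  port at 0 (size 1, align 1) → ends 1
  pad 7 to align 8 for dst
  dst at 8 (size 8, align 8) → ends 16
  proto at 16 (size 1, align 1) → ends 17
  pad 1 to align 2 for magic
  magic at 18 (size 2, align 2) → ends 20
  window at 20 (size 20, align 4) → ends 40
  src at 40 (size 4, align 4) → ends 44
  ack at 44 (size 1, align 1) → ends 45
  tail pad 3 to reach multiple of 8
  total 48 bytes, alignment 8
packed(1) layout:
  port at 0 (size 1, align 1) → ends 1
  dst at 1 (size 8, align 1) → ends 9
  proto at 9 (size 1, align 1) → ends 10
  magic at 10 (size 2, align 1) → ends 12
  window at 12 (size 20, align 1) → ends 32
  src at 32 (size 4, align 1) → ends 36
  ack at 36 (size 1, align 1) → ends 37
  total 37 bytes, alignment 1
48 − 37 = 11

11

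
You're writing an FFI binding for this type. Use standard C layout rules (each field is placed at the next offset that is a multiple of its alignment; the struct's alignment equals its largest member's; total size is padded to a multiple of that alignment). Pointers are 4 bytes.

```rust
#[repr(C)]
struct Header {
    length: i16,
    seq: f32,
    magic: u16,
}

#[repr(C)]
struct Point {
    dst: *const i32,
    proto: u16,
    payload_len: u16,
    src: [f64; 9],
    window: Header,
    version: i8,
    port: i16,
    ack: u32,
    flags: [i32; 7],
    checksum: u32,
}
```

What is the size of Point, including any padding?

Header: length at 0 (size 2, align 2) → ends 2; pad 2 to align 4 for seq; seq at 4 (size 4, align 4) → ends 8; magic at 8 (size 2, align 2) → ends 10; tail pad 2 to reach multiple of 4; total 12 bytes, alignment 4
dst at 0 (size 4, align 4) → ends 4
proto at 4 (size 2, align 2) → ends 6
payload_len at 6 (size 2, align 2) → ends 8
src at 8 (size 72, align 8) → ends 80
window at 80 (size 12, align 4) → ends 92
version at 92 (size 1, align 1) → ends 93
pad 1 to align 2 for port
port at 94 (size 2, align 2) → ends 96
ack at 96 (size 4, align 4) → ends 100
flags at 100 (size 28, align 4) → ends 128
checksum at 128 (size 4, align 4) → ends 132
tail pad 4 to reach multiple of 8
total 136 bytes, alignment 8

136 bytes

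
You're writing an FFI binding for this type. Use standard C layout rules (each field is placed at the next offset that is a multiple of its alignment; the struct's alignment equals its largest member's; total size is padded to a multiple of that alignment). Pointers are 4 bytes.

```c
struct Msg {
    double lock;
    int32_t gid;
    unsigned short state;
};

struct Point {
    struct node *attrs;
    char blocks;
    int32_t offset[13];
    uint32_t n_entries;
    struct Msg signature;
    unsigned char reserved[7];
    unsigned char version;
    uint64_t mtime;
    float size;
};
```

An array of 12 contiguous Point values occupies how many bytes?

Msg: 0..8  lock  (8B, 8-aligned); 8..12  gid  (4B, 4-aligned); 12..14  state  (2B, 2-aligned); 14..16  -- tail padding (2B); sizeof = 16, alignof = 8
0..4  attrs  (4B, 4-aligned)
4..5  blocks  (1B, 1-aligned)
5..8  -- padding (3B)
8..60  offset  (52B, 4-aligned)
60..64  n_entries  (4B, 4-aligned)
64..80  signature  (16B, 8-aligned)
80..87  reserved  (7B, 1-aligned)
87..88  version  (1B, 1-aligned)
88..96  mtime  (8B, 8-aligned)
96..100  size  (4B, 4-aligned)
100..104  -- tail padding (4B)
sizeof = 104, alignof = 8
array of 12: 12 × 104 = 1248

1248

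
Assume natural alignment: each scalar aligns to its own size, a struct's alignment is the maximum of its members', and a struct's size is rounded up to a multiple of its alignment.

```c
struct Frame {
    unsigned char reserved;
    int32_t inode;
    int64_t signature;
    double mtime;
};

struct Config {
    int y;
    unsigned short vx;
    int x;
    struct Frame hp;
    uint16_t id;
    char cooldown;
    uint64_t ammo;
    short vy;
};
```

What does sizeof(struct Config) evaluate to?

Frame: reserved at 0 (size 1, align 1) → ends 1; pad 3 to align 4 for inode; inode at 4 (size 4, align 4) → ends 8; signature at 8 (size 8, align 8) → ends 16; mtime at 16 (size 8, align 8) → ends 24; total 24 bytes, alignment 8
y at 0 (size 4, align 4) → ends 4
vx at 4 (size 2, align 2) → ends 6
pad 2 to align 4 for x
x at 8 (size 4, align 4) → ends 12
pad 4 to align 8 for hp
hp at 16 (size 24, align 8) → ends 40
id at 40 (size 2, align 2) → ends 42
cooldown at 42 (size 1, align 1) → ends 43
pad 5 to align 8 for ammo
ammo at 48 (size 8, align 8) → ends 56
vy at 56 (size 2, align 2) → ends 58
tail pad 6 to reach multiple of 8
total 64 bytes, alignment 8

64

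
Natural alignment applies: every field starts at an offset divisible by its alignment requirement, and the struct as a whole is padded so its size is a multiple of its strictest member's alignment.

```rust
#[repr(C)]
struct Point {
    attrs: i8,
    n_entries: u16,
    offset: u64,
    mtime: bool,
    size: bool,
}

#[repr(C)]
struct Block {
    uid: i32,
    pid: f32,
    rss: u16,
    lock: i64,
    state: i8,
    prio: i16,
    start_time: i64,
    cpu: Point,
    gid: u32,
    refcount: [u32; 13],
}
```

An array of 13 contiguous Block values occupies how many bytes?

1560

Point: attrs at 0 (size 1, align 1) → ends 1; pad 1 to align 2 for n_entries; n_entries at 2 (size 2, align 2) → ends 4; pad 4 to align 8 for offset; offset at 8 (size 8, align 8) → ends 16; mtime at 16 (size 1, align 1) → ends 17; size at 17 (size 1, align 1) → ends 18; tail pad 6 to reach multiple of 8; total 24 bytes, alignment 8
uid at 0 (size 4, align 4) → ends 4
pid at 4 (size 4, align 4) → ends 8
rss at 8 (size 2, align 2) → ends 10
pad 6 to align 8 for lock
lock at 16 (size 8, align 8) → ends 24
state at 24 (size 1, align 1) → ends 25
pad 1 to align 2 for prio
prio at 26 (size 2, align 2) → ends 28
pad 4 to align 8 for start_time
start_time at 32 (size 8, align 8) → ends 40
cpu at 40 (size 24, align 8) → ends 64
gid at 64 (size 4, align 4) → ends 68
refcount at 68 (size 52, align 4) → ends 120
total 120 bytes, alignment 8
array of 13: 13 × 120 = 1560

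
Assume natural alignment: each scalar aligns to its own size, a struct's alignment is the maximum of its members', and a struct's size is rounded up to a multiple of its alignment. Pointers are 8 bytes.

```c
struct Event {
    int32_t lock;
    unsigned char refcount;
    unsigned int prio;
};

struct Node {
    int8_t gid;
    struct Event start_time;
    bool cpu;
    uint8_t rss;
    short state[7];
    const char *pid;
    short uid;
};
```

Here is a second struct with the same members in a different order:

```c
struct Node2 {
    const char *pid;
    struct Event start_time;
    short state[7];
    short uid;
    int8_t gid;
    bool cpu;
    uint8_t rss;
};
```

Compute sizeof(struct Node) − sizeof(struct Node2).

8

Event: @0: lock [4B, align 4] → 4; @4: refcount [1B, align 1] → 5; +3 pad (align 4); @8: prio [4B, align 4] → 12; size 12, align 4
@0: gid [1B, align 1] → 1
+3 pad (align 4)
@4: start_time [12B, align 4] → 16
@16: cpu [1B, align 1] → 17
@17: rss [1B, align 1] → 18
@18: state [14B, align 2] → 32
@32: pid [8B, align 8] → 40
@40: uid [2B, align 2] → 42
+6 tail pad (align 8)
size 48, align 8
— Node2 —
@0: pid [8B, align 8] → 8
@8: start_time [12B, align 4] → 20
@20: state [14B, align 2] → 34
@34: uid [2B, align 2] → 36
@36: gid [1B, align 1] → 37
@37: cpu [1B, align 1] → 38
@38: rss [1B, align 1] → 39
+1 tail pad (align 8)
size 40, align 8
48 − 40 = 8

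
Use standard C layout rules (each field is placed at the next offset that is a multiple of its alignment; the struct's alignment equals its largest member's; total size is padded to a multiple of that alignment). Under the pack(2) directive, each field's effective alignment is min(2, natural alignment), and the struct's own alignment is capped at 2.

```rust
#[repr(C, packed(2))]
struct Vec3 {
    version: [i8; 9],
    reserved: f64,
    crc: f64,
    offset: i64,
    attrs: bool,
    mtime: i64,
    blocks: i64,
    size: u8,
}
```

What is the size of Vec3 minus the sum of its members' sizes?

3

version at 0 (size 9, align 1) → ends 9
pad 1 to align 2 for reserved
reserved at 10 (size 8, align 2) → ends 18
crc at 18 (size 8, align 2) → ends 26
offset at 26 (size 8, align 2) → ends 34
attrs at 34 (size 1, align 1) → ends 35
pad 1 to align 2 for mtime
mtime at 36 (size 8, align 2) → ends 44
blocks at 44 (size 8, align 2) → ends 52
size at 52 (size 1, align 1) → ends 53
tail pad 1 to reach multiple of 2
total 54 bytes, alignment 2
data bytes 51, size 54 → padding 3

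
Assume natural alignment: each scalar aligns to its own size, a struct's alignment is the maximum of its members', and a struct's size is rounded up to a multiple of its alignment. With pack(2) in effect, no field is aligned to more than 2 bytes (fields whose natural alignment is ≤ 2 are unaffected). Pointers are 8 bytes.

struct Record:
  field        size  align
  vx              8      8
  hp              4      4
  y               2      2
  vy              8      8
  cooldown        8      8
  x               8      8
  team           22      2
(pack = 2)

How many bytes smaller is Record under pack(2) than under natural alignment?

4

natural layout:
  @0: vx [8B, align 8] → 8
  @8: hp [4B, align 4] → 12
  @12: y [2B, align 2] → 14
  +2 pad (align 8)
  @16: vy [8B, align 8] → 24
  @24: cooldown [8B, align 8] → 32
  @32: x [8B, align 8] → 40
  @40: team [22B, align 2] → 62
  +2 tail pad (align 8)
  size 64, align 8
packed(2) layout:
  @0: vx [8B, align 2] → 8
  @8: hp [4B, align 2] → 12
  @12: y [2B, align 2] → 14
  @14: vy [8B, align 2] → 22
  @22: cooldown [8B, align 2] → 30
  @30: x [8B, align 2] → 38
  @38: team [22B, align 2] → 60
  size 60, align 2
64 − 60 = 4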